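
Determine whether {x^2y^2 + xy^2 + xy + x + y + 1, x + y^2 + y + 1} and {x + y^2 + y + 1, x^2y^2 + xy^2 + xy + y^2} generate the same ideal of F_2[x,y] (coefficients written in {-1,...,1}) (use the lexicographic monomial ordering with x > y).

Since reduced Gröbner bases are canonical representatives of ideals under a given ordering, it suffices to compute and compare them.
Buchberger on the first generating set:
f_1 = x^2y^2 + xy^2 + xy + x + y + 1, LT = x^2y^2.
f_2 = x + y^2 + y + 1, LT = x.

S(f_1,f_2): lcm = x^2y^2. S = xy^4 + xy^3 + xy + x + y + 1.
  leading term xy^4: subtract (y^4)·f_2 from xy^4 + xy^3 + xy + x + y + 1 → xy^3 + xy + x + y^6 + y^5 + y^4 + y + 1
  leading term xy^3: subtract (y^3)·f_2 from xy^3 + xy + x + y^6 + y^5 + y^4 + y + 1 → xy + x + y^6 + y^3 + y + 1
  leading term xy: subtract (y)·f_2 from xy + x + y^6 + y^3 + y + 1 → x + y^6 + y^2 + 1
  leading term x: subtract (1)·f_2 from x + y^6 + y^2 + 1 → y^6 + y
  leading term y^6: no divisor's leading term divides it; move y^6 to the remainder.
  leading term y: no divisor's leading term divides it; move y to the remainder.
  remainder y^6 + y ≠ 0; add g_3 = y^6 + y to the basis.

The other S-polynomials (S(f_1,g_3), S(f_2,g_3)) all reduce to 0 modulo the current basis, so we have a Gröbner basis.
Inter-reduce: drop elements whose leading term is divisible by another's, tail-reduce, and make monic.
Reduced Gröbner basis: {x + y^2 + y + 1, y^6 + y}.

Buchberger on the second generating set:
h_1 = x + y^2 + y + 1, LT = x.
h_2 = x^2y^2 + xy^2 + xy + y^2, LT = x^2y^2.

S(h_1,h_2): lcm = x^2y^2. S = xy^4 + xy^3 + xy + y^2.
  leading term xy^4: subtract (y^4)·h_1 from xy^4 + xy^3 + xy + y^2 → xy^3 + xy + y^6 + y^5 + y^4 + y^2
  leading term xy^3: subtract (y^3)·h_1 from xy^3 + xy + y^6 + y^5 + y^4 + y^2 → xy + y^6 + y^3 + y^2
  leading term xy: subtract (y)·h_1 from xy + y^6 + y^3 + y^2 → y^6 + y
  leading term y^6: no divisor's leading term divides it; move y^6 to the remainder.
  leading term y: no divisor's leading term divides it; move y to the remainder.
  remainder y^6 + y ≠ 0; add k_3 = y^6 + y to the basis.

The other S-polynomials (S(h_1,k_3), S(h_2,k_3)) all reduce to 0 modulo the current basis, so we have a Gröbner basis.
Inter-reduce: drop elements whose leading term is divisible by another's, tail-reduce, and make monic.
Reduced Gröbner basis: {x + y^2 + y + 1, y^6 + y}.

These coincide, so the ideals are equal.
The choice of monomial ordering does not affect the verdict — as long as both bases are computed under the same ordering, their equality decides ideal equality.

Yes, the ideals are equal.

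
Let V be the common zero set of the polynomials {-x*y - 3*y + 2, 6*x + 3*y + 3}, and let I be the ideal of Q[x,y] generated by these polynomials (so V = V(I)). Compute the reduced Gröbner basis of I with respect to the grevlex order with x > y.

G = {y**2 - 5*y + 4, x + 1/2*y + 1/2}

Buchberger's algorithm terminates because the ascending chain of leading-term ideals stabilizes.

f_1 = -x*y - 3*y + 2, LT = x*y.
f_2 = 6*x + 3*y + 3, LT = x.

S(f_1,f_2): lcm = x*y. S = -1/2*y**2 + 5/2*y - 2.
  reduce S modulo (f_1, f_2):
  remainder -1/2*y**2 + 5/2*y - 2 ≠ 0; add g_3 = -1/2*y**2 + 5/2*y - 2 to the basis.

The other S-polynomials (S(f_1,g_3), S(f_2,g_3)) all reduce to 0 modulo the current basis, so we have a Gröbner basis.
Inter-reduce: drop elements whose leading term is divisible by another's, tail-reduce, and make monic.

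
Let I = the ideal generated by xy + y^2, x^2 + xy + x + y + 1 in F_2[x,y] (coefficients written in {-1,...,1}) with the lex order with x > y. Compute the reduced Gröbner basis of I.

This is the nonlinear analogue of row-reducing a linear system.

f_1 = xy + y^2, LT = xy.
f_2 = x^2 + xy + x + y + 1, LT = x^2.

S(f_1,f_2): lcm = x^2y. S = xy + y^2 + y.
  reduce S modulo (f_1, f_2):
  remainder y ≠ 0; add g_3 = y to the basis.

The other S-polynomials (S(f_1,g_3), S(f_2,g_3)) all reduce to 0 modulo the current basis, so we have a Gröbner basis.
Inter-reduce: drop elements whose leading term is divisible by another's, tail-reduce, and make monic.

G = {x^2 + x + 1, y}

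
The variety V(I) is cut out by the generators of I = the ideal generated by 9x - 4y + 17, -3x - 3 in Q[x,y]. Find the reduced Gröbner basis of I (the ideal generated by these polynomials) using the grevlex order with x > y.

f_1 = 9x - 4y + 17, LT = x.
f_2 = -3x - 3, LT = x.

S(f_1,f_2): lcm = x. S = -4/9y + 8/9.
  reduce S modulo (f_1, f_2):
  remainder -4/9y + 8/9 ≠ 0; add g_3 = -4/9y + 8/9 to the basis.

The other S-polynomials (S(f_1,g_3), S(f_2,g_3)) all reduce to 0 modulo the current basis, so we have a Gröbner basis.
Inter-reduce: drop elements whose leading term is divisible by another's, tail-reduce, and make monic.

G = {x + 1, y - 2}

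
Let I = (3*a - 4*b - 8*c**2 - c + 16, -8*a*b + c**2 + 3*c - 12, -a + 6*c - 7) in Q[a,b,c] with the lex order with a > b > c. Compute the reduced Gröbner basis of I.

G = {a - 6*c + 7, b + 2*c**2 - 17/4*c + 5/4, c**3 - 105/32*c**2 + 301/96*c - 41/48}

f_1 = 3*a - 4*b - 8*c**2 - c + 16, LT = a.
f_2 = -8*a*b + c**2 + 3*c - 12, LT = a*b.
f_3 = -a + 6*c - 7, LT = a.

S(f_1,f_2): lcm = a*b. S = -4/3*b**2 - 8/3*b*c**2 - 1/3*b*c + 16/3*b + 1/8*c**2 + 3/8*c - 3/2.
  reduce S modulo (f_1, f_2, f_3):
  remainder -4/3*b**2 - 8/3*b*c**2 - 1/3*b*c + 16/3*b + 1/8*c**2 + 3/8*c - 3/2 ≠ 0; add g_4 = -4/3*b**2 - 8/3*b*c**2 - 1/3*b*c + 16/3*b + 1/8*c**2 + 3/8*c - 3/2 to the basis.

S(f_1,f_3): lcm = a. S = -4/3*b - 8/3*c**2 + 17/3*c - 5/3.
  reduce S modulo (f_1, f_2, f_3, g_4):
  remainder -4/3*b - 8/3*c**2 + 17/3*c - 5/3 ≠ 0; add g_5 = -4/3*b - 8/3*c**2 + 17/3*c - 5/3 to the basis.

S(f_2,f_3): lcm = a*b. S = 6*b*c - 7*b - 1/8*c**2 - 3/8*c + 3/2.
  reduce S modulo (f_1, f_2, f_3, g_4, g_5):
  remainder -12*c**3 + 315/8*c**2 - 301/8*c + 41/4 ≠ 0; add g_6 = -12*c**3 + 315/8*c**2 - 301/8*c + 41/4 to the basis.

The other S-polynomials (S(f_1,g_4), S(f_2,g_4), S(f_3,g_4), S(f_1,g_5), S(f_2,g_5), S(f_3,g_5), S(g_4,g_5), S(f_1,g_6), S(f_2,g_6), S(f_3,g_6), S(g_4,g_6), S(g_5,g_6)) all reduce to 0 modulo the current basis, so we have a Gröbner basis.
Inter-reduce: drop elements whose leading term is divisible by another's, tail-reduce, and make monic.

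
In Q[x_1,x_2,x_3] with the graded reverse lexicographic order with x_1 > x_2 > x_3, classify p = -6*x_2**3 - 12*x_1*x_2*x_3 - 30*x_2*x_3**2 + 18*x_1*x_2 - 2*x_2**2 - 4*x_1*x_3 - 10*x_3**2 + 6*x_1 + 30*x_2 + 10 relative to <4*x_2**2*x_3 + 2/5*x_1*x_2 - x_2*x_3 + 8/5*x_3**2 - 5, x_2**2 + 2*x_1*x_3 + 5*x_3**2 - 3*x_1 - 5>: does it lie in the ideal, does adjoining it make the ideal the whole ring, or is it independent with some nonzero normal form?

First compute the reduced Gröbner basis of I by Buchberger's algorithm.
f_1 = 4*x_2**2*x_3 + 2/5*x_1*x_2 - x_2*x_3 + 8/5*x_3**2 - 5, LT = x_2**2*x_3.
f_2 = x_2**2 + 2*x_1*x_3 + 5*x_3**2 - 3*x_1 - 5, LT = x_2**2.

S(f_1,f_2): lcm = x_2**2*x_3. S = -2*x_1*x_3**2 - 5*x_3**3 + 1/10*x_1*x_2 + 3*x_1*x_3 - 1/4*x_2*x_3 + 2/5*x_3**2 + 5*x_3 - 5/4.
  leading term x_1*x_3**2: no divisor's leading term divides it; move -2*x_1*x_3**2 to the remainder.
  leading term x_3**3: no divisor's leading term divides it; move -5*x_3**3 to the remainder.
  leading term x_1*x_2: no divisor's leading term divides it; move 1/10*x_1*x_2 to the remainder.
  leading term x_1*x_3: no divisor's leading term divides it; move 3*x_1*x_3 to the remainder.
  leading term x_2*x_3: no divisor's leading term divides it; move -1/4*x_2*x_3 to the remainder.
  leading term x_3**2: no divisor's leading term divides it; move 2/5*x_3**2 to the remainder.
  leading term x_3: no divisor's leading term divides it; move 5*x_3 to the remainder.
  leading term 1: no divisor's leading term divides it; move -5/4 to the remainder.
  remainder -2*x_1*x_3**2 - 5*x_3**3 + 1/10*x_1*x_2 + 3*x_1*x_3 - 1/4*x_2*x_3 + 2/5*x_3**2 + 5*x_3 - 5/4 ≠ 0; add h_3 = -2*x_1*x_3**2 - 5*x_3**3 + 1/10*x_1*x_2 + 3*x_1*x_3 - 1/4*x_2*x_3 + 2/5*x_3**2 + 5*x_3 - 5/4 to the basis.

The other S-polynomials (S(f_1,h_3), S(f_2,h_3)) all reduce to 0 modulo the current basis, so we have a Gröbner basis.
Inter-reduce: drop elements whose leading term is divisible by another's, tail-reduce, and make monic.
Reduced Gröbner basis: {x_1*x_3**2 + 5/2*x_3**3 - 1/20*x_1*x_2 - 3/2*x_1*x_3 + 1/8*x_2*x_3 - 1/5*x_3**2 - 5/2*x_3 + 5/8, x_2**2 + 2*x_1*x_3 + 5*x_3**2 - 3*x_1 - 5}.
Label its elements g_1 = x_1*x_3**2 + 5/2*x_3**3 - 1/20*x_1*x_2 - 3/2*x_1*x_3 + 1/8*x_2*x_3 - 1/5*x_3**2 - 5/2*x_3 + 5/8, g_2 = x_2**2 + 2*x_1*x_3 + 5*x_3**2 - 3*x_1 - 5.

Reduce p = -6*x_2**3 - 12*x_1*x_2*x_3 - 30*x_2*x_3**2 + 18*x_1*x_2 - 2*x_2**2 - 4*x_1*x_3 - 10*x_3**2 + 6*x_1 + 30*x_2 + 10 modulo G:
  leading term x_2**3: subtract (-6*x_2)·g_2 from -6*x_2**3 - 12*x_1*x_2*x_3 - 30*x_2*x_3**2 + 18*x_1*x_2 - 2*x_2**2 - 4*x_1*x_3 - 10*x_3**2 + 6*x_1 + 30*x_2 + 10 → -2*x_2**2 - 4*x_1*x_3 - 10*x_3**2 + 6*x_1 + 10
  leading term x_2**2: subtract (-2)·g_2 from -2*x_2**2 - 4*x_1*x_3 - 10*x_3**2 + 6*x_1 + 10 → 0
  normal form = 0.
Since the normal form is 0, p ∈ I.

-6*x_2**3 - 12*x_1*x_2*x_3 - 30*x_2*x_3**2 + 18*x_1*x_2 - 2*x_2**2 - 4*x_1*x_3 - 10*x_3**2 + 6*x_1 + 30*x_2 + 10 lies in I (it reduces to 0).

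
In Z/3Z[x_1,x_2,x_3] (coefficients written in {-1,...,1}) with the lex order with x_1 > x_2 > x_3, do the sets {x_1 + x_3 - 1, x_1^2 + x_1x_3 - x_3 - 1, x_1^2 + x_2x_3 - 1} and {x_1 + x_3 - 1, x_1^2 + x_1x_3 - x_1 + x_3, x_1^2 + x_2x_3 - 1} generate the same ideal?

Equality of ideals is decidable: compute both reduced Gröbner bases (unique for the ordering) and check whether they agree.
Buchberger on the first generating set:
f_1 = x_1 + x_3 - 1, LT = x_1.
f_2 = x_1^2 + x_1x_3 - x_3 - 1, LT = x_1^2.
f_3 = x_1^2 + x_2x_3 - 1, LT = x_1^2.

S(f_1,f_2): lcm = x_1^2. S = -x_1 + x_3 + 1.
  leading term x_1: subtract (-1)·f_1 from -x_1 + x_3 + 1 → -x_3
  leading term x_3: no divisor's leading term divides it; move -x_3 to the remainder.
  remainder -x_3 ≠ 0; add g_4 = -x_3 to the basis.

The other S-polynomials (S(f_1,f_3), S(f_2,f_3), S(f_1,g_4), S(f_2,g_4), S(f_3,g_4)) all reduce to 0 modulo the current basis, so we have a Gröbner basis.
Inter-reduce: drop elements whose leading term is divisible by another's, tail-reduce, and make monic.
Reduced Gröbner basis: {x_1 - 1, x_3}.

Buchberger on the second generating set:
h_1 = x_1 + x_3 - 1, LT = x_1.
h_2 = x_1^2 + x_1x_3 - x_1 + x_3, LT = x_1^2.
h_3 = x_1^2 + x_2x_3 - 1, LT = x_1^2.

S(h_1,h_2): lcm = x_1^2. S = -x_3.
  leading term x_3: no divisor's leading term divides it; move -x_3 to the remainder.
  remainder -x_3 ≠ 0; add k_4 = -x_3 to the basis.

The other S-polynomials (S(h_1,h_3), S(h_2,h_3), S(h_1,k_4), S(h_2,k_4), S(h_3,k_4)) all reduce to 0 modulo the current basis, so we have a Gröbner basis.
Inter-reduce: drop elements whose leading term is divisible by another's, tail-reduce, and make monic.
Reduced Gröbner basis: {x_1 - 1, x_3}.

Same reduced basis, so the two generating sets span the same ideal.

Yes, the ideals are equal.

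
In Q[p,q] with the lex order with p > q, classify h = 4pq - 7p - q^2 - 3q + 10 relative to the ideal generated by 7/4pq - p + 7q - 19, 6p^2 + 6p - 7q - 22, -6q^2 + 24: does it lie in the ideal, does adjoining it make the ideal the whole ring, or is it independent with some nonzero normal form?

Adjoining 4pq - 7p - q^2 - 3q + 10 makes the ideal the whole ring: the system is inconsistent.

First compute the reduced Gröbner basis of I by Buchberger's algorithm.
f_1 = 7/4pq - p + 7q - 19, LT = pq.
f_2 = 6p^2 + 6p - 7q - 22, LT = p^2.
f_3 = -6q^2 + 24, LT = q^2.

S(f_1,f_2): lcm = p^2q. S = -4/7p^2 + 3pq - 76/7p + 7/6q^2 + 11/3q.
  leading term p^2: subtract (-2/21)·f_2 from -4/7p^2 + 3pq - 76/7p + 7/6q^2 + 11/3q → 3pq - 72/7p + 7/6q^2 + 3q - 44/21
  leading term pq: subtract (12/7)·f_1 from 3pq - 72/7p + 7/6q^2 + 3q - 44/21 → -60/7p + 7/6q^2 - 9q + 640/21
  leading term p: no divisor's leading term divides it; move -60/7p to the remainder.
  leading term q^2: subtract (-7/36)·f_3 from 7/6q^2 - 9q + 640/21 → -9q + 246/7
  leading term q: no divisor's leading term divides it; move -9q to the remainder.
  leading term 1: no divisor's leading term divides it; move 246/7 to the remainder.
  remainder -60/7p - 9q + 246/7 ≠ 0; add k_4 = -60/7p - 9q + 246/7 to the basis.

S(f_1,f_3): lcm = pq^2. S = -4/7pq + 4p + 4q^2 - 76/7q.
  leading term pq: subtract (-16/49)·f_1 from -4/7pq + 4p + 4q^2 - 76/7q → 180/49p + 4q^2 - 60/7q - 304/49
  leading term p: subtract (-3/7)·k_4 from 180/49p + 4q^2 - 60/7q - 304/49 → 4q^2 - 87/7q + 62/7
  leading term q^2: subtract (-2/3)·f_3 from 4q^2 - 87/7q + 62/7 → -87/7q + 174/7
  leading term q: no divisor's leading term divides it; move -87/7q to the remainder.
  leading term 1: no divisor's leading term divides it; move 174/7 to the remainder.
  remainder -87/7q + 174/7 ≠ 0; add k_5 = -87/7q + 174/7 to the basis.

The other S-polynomials (S(f_2,f_3), S(f_1,k_4), S(f_2,k_4), S(f_3,k_4), S(f_1,k_5), S(f_2,k_5), S(f_3,k_5), S(k_4,k_5)) all reduce to 0 modulo the current basis, so we have a Gröbner basis.
Inter-reduce: drop elements whose leading term is divisible by another's, tail-reduce, and make monic.
Reduced Gröbner basis: {p - 2, q - 2}.
Label its elements g_1 = p - 2, g_2 = q - 2.

Reduce h = 4pq - 7p - q^2 - 3q + 10 modulo G:
  leading term pq: subtract (4q)·g_1 from 4pq - 7p - q^2 - 3q + 10 → -7p - q^2 + 5q + 10
  leading term p: subtract (-7)·g_1 from -7p - q^2 + 5q + 10 → -q^2 + 5q - 4
  leading term q^2: subtract (-q)·g_2 from -q^2 + 5q - 4 → 3q - 4
  leading term q: subtract (3)·g_2 from 3q - 4 → 2
  leading term 1: no divisor's leading term divides it; move 2 to the remainder.
  normal form = 2.
The normal form is nonzero, so h ∉ I. Since h minus its normal form lies in I, I + (h) = I + (r) where r = 2; decide whether this ideal is the whole ring.
Here r = 2 is a nonzero constant, hence a unit: 1 ∈ I + (h), the Gröbner basis of I + (h) is {1}, and the enlarged system has no common solution — adjoining h is inconsistent.

The remainder on division by a Gröbner basis is unique — it is the normal form.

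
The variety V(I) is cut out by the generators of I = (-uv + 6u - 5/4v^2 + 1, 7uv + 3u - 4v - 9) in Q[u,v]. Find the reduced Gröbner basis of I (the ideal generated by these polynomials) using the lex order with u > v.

Buchberger's algorithm terminates because the ascending chain of leading-term ideals stabilizes.

f_1 = -uv + 6u - 5/4v^2 + 1, LT = uv.
f_2 = 7uv + 3u - 4v - 9, LT = uv.

S(f_1,f_2): lcm = uv. S = -45/7u + 5/4v^2 + 4/7v + 2/7.
  leading term u: no divisor's leading term divides it; move -45/7u to the remainder.
  leading term v^2: no divisor's leading term divides it; move 5/4v^2 to the remainder.
  leading term v: no divisor's leading term divides it; move 4/7v to the remainder.
  leading term 1: no divisor's leading term divides it; move 2/7 to the remainder.
  remainder -45/7u + 5/4v^2 + 4/7v + 2/7 ≠ 0; add g_3 = -45/7u + 5/4v^2 + 4/7v + 2/7 to the basis.

S(f_1,g_3): lcm = uv. S = -6u + 7/36v^3 + 241/180v^2 + 2/45v - 1.
  leading term u: subtract (14/15)·g_3 from -6u + 7/36v^3 + 241/180v^2 + 2/45v - 1 → 7/36v^3 + 31/180v^2 - 22/45v - 19/15
  leading term v^3: no divisor's leading term divides it; move 7/36v^3 to the remainder.
  leading term v^2: no divisor's leading term divides it; move 31/180v^2 to the remainder.
  leading term v: no divisor's leading term divides it; move -22/45v to the remainder.
  leading term 1: no divisor's leading term divides it; move -19/15 to the remainder.
  remainder 7/36v^3 + 31/180v^2 - 22/45v - 19/15 ≠ 0; add g_4 = 7/36v^3 + 31/180v^2 - 22/45v - 19/15 to the basis.

The other S-polynomials (S(f_2,g_3), S(f_1,g_4), S(f_2,g_4), S(g_3,g_4)) all reduce to 0 modulo the current basis, so we have a Gröbner basis.
Inter-reduce: drop elements whose leading term is divisible by another's, tail-reduce, and make monic.

G = {u - 7/36v^2 - 4/45v - 2/45, v^3 + 31/35v^2 - 88/35v - 228/35}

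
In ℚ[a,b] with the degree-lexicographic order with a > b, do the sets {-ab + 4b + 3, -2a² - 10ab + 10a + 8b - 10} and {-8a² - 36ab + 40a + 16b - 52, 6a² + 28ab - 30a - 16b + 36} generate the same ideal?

Since reduced Gröbner bases are canonical representatives of ideals under a given ordering, it suffices to compute and compare them.
Buchberger on the first generating set:
f_1 = -ab + 4b + 3, LT = ab.
f_2 = -2a² - 10ab + 10a + 8b - 10, LT = a².

S(f_1,f_2): lcm = a²b. S = -5ab² + ab + 4b² - 3a - 5b.
  leading term ab²: subtract (5b)·f_1 from -5ab² + ab + 4b² - 3a - 5b → ab - 16b² - 3a - 20b
  leading term ab: subtract (-1)·f_1 from ab - 16b² - 3a - 20b → -16b² - 3a - 16b + 3
  leading term b²: no divisor's leading term divides it; move -16b² to the remainder.
  leading term a: no divisor's leading term divides it; move -3a to the remainder.
  leading term b: no divisor's leading term divides it; move -16b to the remainder.
  leading term 1: no divisor's leading term divides it; move 3 to the remainder.
  remainder -16b² - 3a - 16b + 3 ≠ 0; add g_3 = -16b² - 3a - 16b + 3 to the basis.

The other S-polynomials (S(f_1,g_3), S(f_2,g_3)) all reduce to 0 modulo the current basis, so we have a Gröbner basis.
Inter-reduce: drop elements whose leading term is divisible by another's, tail-reduce, and make monic.
Reduced Gröbner basis: {a² - 5a + 16b + 20, ab - 4b - 3, b² + 3/16a + b - 3/16}.

Buchberger on the second generating set:
h_1 = -8a² - 36ab + 40a + 16b - 52, LT = a².
h_2 = 6a² + 28ab - 30a - 16b + 36, LT = a².

S(h_1,h_2): lcm = a². S = -⅙ab + ⅔b + ½.
  leading term ab: no divisor's leading term divides it; move -⅙ab to the remainder.
  leading term b: no divisor's leading term divides it; move ⅔b to the remainder.
  leading term 1: no divisor's leading term divides it; move ½ to the remainder.
  remainder -⅙ab + ⅔b + ½ ≠ 0; add k_3 = -⅙ab + ⅔b + ½ to the basis.

S(h_1,k_3): lcm = a²b. S = 9/2ab² - ab - 2b² + 3a + 13/2b.
  leading term ab²: subtract (-27b)·k_3 from 9/2ab² - ab - 2b² + 3a + 13/2b → -ab + 16b² + 3a + 20b
  leading term ab: subtract (6)·k_3 from -ab + 16b² + 3a + 20b → 16b² + 3a + 16b - 3
  leading term b²: no divisor's leading term divides it; move 16b² to the remainder.
  leading term a: no divisor's leading term divides it; move 3a to the remainder.
  leading term b: no divisor's leading term divides it; move 16b to the remainder.
  leading term 1: no divisor's leading term divides it; move -3 to the remainder.
  remainder 16b² + 3a + 16b - 3 ≠ 0; add k_4 = 16b² + 3a + 16b - 3 to the basis.

The other S-polynomials (S(h_2,k_3), S(h_1,k_4), S(h_2,k_4), S(k_3,k_4)) all reduce to 0 modulo the current basis, so we have a Gröbner basis.
Inter-reduce: drop elements whose leading term is divisible by another's, tail-reduce, and make monic.
Reduced Gröbner basis: {a² - 5a + 16b + 20, ab - 4b - 3, b² + 3/16a + b - 3/16}.

The two bases agree; hence the ideals are identical.
The same test decides containment: I ⊆ J iff every generator of I reduces to 0 modulo a Gröbner basis of J.

Yes, the ideals are equal.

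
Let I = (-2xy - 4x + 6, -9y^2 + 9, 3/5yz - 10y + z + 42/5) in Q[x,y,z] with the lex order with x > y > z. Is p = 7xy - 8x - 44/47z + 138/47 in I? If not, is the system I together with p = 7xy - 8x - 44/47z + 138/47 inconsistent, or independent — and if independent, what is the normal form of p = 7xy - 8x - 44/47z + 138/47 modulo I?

First compute the reduced Gröbner basis of I by Buchberger's algorithm.
f_1 = -2xy - 4x + 6, LT = xy.
f_2 = -9y^2 + 9, LT = y^2.
f_3 = 3/5yz - 10y + z + 42/5, LT = yz.

S(f_1,f_2): lcm = xy^2. S = 2xy + x - 3y.
  leading term xy: subtract (-1)·f_1 from 2xy + x - 3y → -3x - 3y + 6
  leading term x: no divisor's leading term divides it; move -3x to the remainder.
  leading term y: no divisor's leading term divides it; move -3y to the remainder.
  leading term 1: no divisor's leading term divides it; move 6 to the remainder.
  remainder -3x - 3y + 6 ≠ 0; add h_4 = -3x - 3y + 6 to the basis.

S(f_1,f_3): lcm = xyz. S = 50/3xy + 1/3xz - 14x - 3z.
  leading term xy: subtract (-25/3)·f_1 from 50/3xy + 1/3xz - 14x - 3z → 1/3xz - 142/3x - 3z + 50
  leading term xz: subtract (-1/9z)·h_4 from 1/3xz - 142/3x - 3z + 50 → -142/3x - 1/3yz - 7/3z + 50
  leading term x: subtract (142/9)·h_4 from -142/3x - 1/3yz - 7/3z + 50 → -1/3yz + 142/3y - 7/3z - 134/3
  leading term yz: subtract (-5/9)·f_3 from -1/3yz + 142/3y - 7/3z - 134/3 → 376/9y - 16/9z - 40
  leading term y: no divisor's leading term divides it; move 376/9y to the remainder.
  leading term z: no divisor's leading term divides it; move -16/9z to the remainder.
  leading term 1: no divisor's leading term divides it; move -40 to the remainder.
  remainder 376/9y - 16/9z - 40 ≠ 0; add h_5 = 376/9y - 16/9z - 40 to the basis.

S(f_2,f_3): lcm = y^2z. S = 50/3y^2 - 5/3yz - 14y - z.
  leading term y^2: subtract (-50/27)·f_2 from 50/3y^2 - 5/3yz - 14y - z → -5/3yz - 14y - z + 50/3
  leading term yz: subtract (-25/9)·f_3 from -5/3yz - 14y - z + 50/3 → -376/9y + 16/9z + 40
  leading term y: subtract (-1)·h_5 from -376/9y + 16/9z + 40 → 0
  remainder 0.

S(f_1,h_4): lcm = xy. S = 2x - y^2 + 2y - 3.
  leading term x: subtract (-2/3)·h_4 from 2x - y^2 + 2y - 3 → -y^2 + 1
  leading term y^2: subtract (1/9)·f_2 from -y^2 + 1 → 0
  remainder 0.

S(f_2,h_4): leading monomials are coprime, so the S-polynomial reduces to 0 (Buchberger's first criterion).
S(f_3,h_4): leading monomials are coprime, so the S-polynomial reduces to 0 (Buchberger's first criterion).
S(f_1,h_5): lcm = xy. S = 2/47xz + 139/47x - 3.
  leading term xz: subtract (-2/141z)·h_4 from 2/47xz + 139/47x - 3 → 139/47x - 2/47yz + 4/47z - 3
  leading term x: subtract (-139/141)·h_4 from 139/47x - 2/47yz + 4/47z - 3 → -2/47yz - 139/47y + 4/47z + 137/47
  leading term yz: subtract (-10/141)·f_3 from -2/47yz - 139/47y + 4/47z + 137/47 → -11/3y + 22/141z + 165/47
  leading term y: subtract (-33/376)·h_5 from -11/3y + 22/141z + 165/47 → 0
  remainder 0.

S(f_2,h_5): lcm = y^2. S = 2/47yz + 45/47y - 1.
  leading term yz: subtract (10/141)·f_3 from 2/47yz + 45/47y - 1 → 5/3y - 10/141z - 75/47
  leading term y: subtract (15/376)·h_5 from 5/3y - 10/141z - 75/47 → 0
  remainder 0.

S(f_3,h_5): lcm = yz. S = -50/3y + 2/47z^2 + 370/141z + 14.
  leading term y: subtract (-75/188)·h_5 from -50/3y + 2/47z^2 + 370/141z + 14 → 2/47z^2 + 90/47z - 92/47
  leading term z^2: no divisor's leading term divides it; move 2/47z^2 to the remainder.
  leading term z: no divisor's leading term divides it; move 90/47z to the remainder.
  leading term 1: no divisor's leading term divides it; move -92/47 to the remainder.
  remainder 2/47z^2 + 90/47z - 92/47 ≠ 0; add h_6 = 2/47z^2 + 90/47z - 92/47 to the basis.

S(h_4,h_5): leading monomials are coprime, so the S-polynomial reduces to 0 (Buchberger's first criterion).
S(f_1,h_6): leading monomials are coprime, so the S-polynomial reduces to 0 (Buchberger's first criterion).
S(f_2,h_6): leading monomials are coprime, so the S-polynomial reduces to 0 (Buchberger's first criterion).
S(f_3,h_6): lcm = yz^2. S = -185/3yz + 46y + 5/3z^2 + 14z.
  leading term yz: subtract (-925/9)·f_3 from -185/3yz + 46y + 5/3z^2 + 14z → -8836/9y + 5/3z^2 + 1051/9z + 2590/3
  leading term y: subtract (-47/2)·h_5 from -8836/9y + 5/3z^2 + 1051/9z + 2590/3 → 5/3z^2 + 75z - 230/3
  leading term z^2: subtract (235/6)·h_6 from 5/3z^2 + 75z - 230/3 → 0
  remainder 0.

S(h_4,h_6): leading monomials are coprime, so the S-polynomial reduces to 0 (Buchberger's first criterion).
S(h_5,h_6): leading monomials are coprime, so the S-polynomial reduces to 0 (Buchberger's first criterion).
Every S-polynomial of the final basis reduces to 0, so we have a Gröbner basis.
Inter-reduce: drop elements whose leading term is divisible by another's, tail-reduce, and make monic.
Reduced Gröbner basis: {x + 2/47z - 49/47, y - 2/47z - 45/47, z^2 + 45z - 46}.
Label its elements g_1 = x + 2/47z - 49/47, g_2 = y - 2/47z - 45/47, g_3 = z^2 + 45z - 46.

Reduce p = 7xy - 8x - 44/47z + 138/47 modulo G:
  leading term xy: subtract (7y)·g_1 from 7xy - 8x - 44/47z + 138/47 → -8x - 14/47yz + 343/47y - 44/47z + 138/47
  leading term x: subtract (-8)·g_1 from -8x - 14/47yz + 343/47y - 44/47z + 138/47 → -14/47yz + 343/47y - 28/47z - 254/47
  leading term yz: subtract (-14/47z)·g_2 from -14/47yz + 343/47y - 28/47z - 254/47 → 343/47y - 28/2209z^2 - 1946/2209z - 254/47
  leading term y: subtract (343/47)·g_2 from 343/47y - 28/2209z^2 - 1946/2209z - 254/47 → -28/2209z^2 - 1260/2209z + 3497/2209
  leading term z^2: subtract (-28/2209)·g_3 from -28/2209z^2 - 1260/2209z + 3497/2209 → 1
  leading term 1: no divisor's leading term divides it; move 1 to the remainder.
  normal form = 1.
The normal form is nonzero, so p ∉ I. Since p minus its normal form lies in I, I + (p) = I + (r) where r = 1; decide whether this ideal is the whole ring.
Here r = 1 is a nonzero constant, hence a unit: 1 ∈ I + (p), the Gröbner basis of I + (p) is {1}, and the enlarged system has no common solution — adjoining p is inconsistent.

Adjoining 7xy - 8x - 44/47z + 138/47 makes the ideal the whole ring: the system is inconsistent.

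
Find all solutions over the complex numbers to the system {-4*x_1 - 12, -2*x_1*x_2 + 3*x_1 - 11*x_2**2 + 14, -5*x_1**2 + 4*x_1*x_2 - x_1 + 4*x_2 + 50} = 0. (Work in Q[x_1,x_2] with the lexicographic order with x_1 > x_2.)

{(-3, 1)}

Compute a lex Gröbner basis by Buchberger's algorithm.
f_1 = -4*x_1 - 12, LT = x_1.
f_2 = -2*x_1*x_2 + 3*x_1 - 11*x_2**2 + 14, LT = x_1*x_2.
f_3 = -5*x_1**2 + 4*x_1*x_2 - x_1 + 4*x_2 + 50, LT = x_1**2.

S(f_1,f_2): lcm = x_1*x_2. S = 3/2*x_1 - 11/2*x_2**2 + 3*x_2 + 7.
  leading term x_1: subtract (-3/8)·f_1 from 3/2*x_1 - 11/2*x_2**2 + 3*x_2 + 7 → -11/2*x_2**2 + 3*x_2 + 5/2
  leading term x_2**2: no divisor's leading term divides it; move -11/2*x_2**2 to the remainder.
  leading term x_2: no divisor's leading term divides it; move 3*x_2 to the remainder.
  leading term 1: no divisor's leading term divides it; move 5/2 to the remainder.
  remainder -11/2*x_2**2 + 3*x_2 + 5/2 ≠ 0; add h_4 = -11/2*x_2**2 + 3*x_2 + 5/2 to the basis.

S(f_1,f_3): lcm = x_1**2. S = 4/5*x_1*x_2 + 14/5*x_1 + 4/5*x_2 + 10.
  leading term x_1*x_2: subtract (-1/5*x_2)·f_1 from 4/5*x_1*x_2 + 14/5*x_1 + 4/5*x_2 + 10 → 14/5*x_1 - 8/5*x_2 + 10
  leading term x_1: subtract (-7/10)·f_1 from 14/5*x_1 - 8/5*x_2 + 10 → -8/5*x_2 + 8/5
  leading term x_2: no divisor's leading term divides it; move -8/5*x_2 to the remainder.
  leading term 1: no divisor's leading term divides it; move 8/5 to the remainder.
  remainder -8/5*x_2 + 8/5 ≠ 0; add h_5 = -8/5*x_2 + 8/5 to the basis.

S(f_2,f_3): lcm = x_1**2*x_2. S = -3/2*x_1**2 + 63/10*x_1*x_2**2 - 1/5*x_1*x_2 - 7*x_1 + 4/5*x_2**2 + 10*x_2.
  leading term x_1**2: subtract (3/8*x_1)·f_1 from -3/2*x_1**2 + 63/10*x_1*x_2**2 - 1/5*x_1*x_2 - 7*x_1 + 4/5*x_2**2 + 10*x_2 → 63/10*x_1*x_2**2 - 1/5*x_1*x_2 - 5/2*x_1 + 4/5*x_2**2 + 10*x_2
  leading term x_1*x_2**2: subtract (-63/40*x_2**2)·f_1 from 63/10*x_1*x_2**2 - 1/5*x_1*x_2 - 5/2*x_1 + 4/5*x_2**2 + 10*x_2 → -1/5*x_1*x_2 - 5/2*x_1 - 181/10*x_2**2 + 10*x_2
  leading term x_1*x_2: subtract (1/20*x_2)·f_1 from -1/5*x_1*x_2 - 5/2*x_1 - 181/10*x_2**2 + 10*x_2 → -5/2*x_1 - 181/10*x_2**2 + 53/5*x_2
  leading term x_1: subtract (5/8)·f_1 from -5/2*x_1 - 181/10*x_2**2 + 53/5*x_2 → -181/10*x_2**2 + 53/5*x_2 + 15/2
  leading term x_2**2: subtract (181/55)·h_4 from -181/10*x_2**2 + 53/5*x_2 + 15/2 → 8/11*x_2 - 8/11
  leading term x_2: subtract (-5/11)·h_5 from 8/11*x_2 - 8/11 → 0
  remainder 0.

S(f_1,h_4): leading monomials are coprime, so the S-polynomial reduces to 0 (Buchberger's first criterion).
S(f_2,h_4): lcm = x_1*x_2**2. S = -21/22*x_1*x_2 + 5/11*x_1 + 11/2*x_2**3 - 7*x_2.
  leading term x_1*x_2: subtract (21/88*x_2)·f_1 from -21/22*x_1*x_2 + 5/11*x_1 + 11/2*x_2**3 - 7*x_2 → 5/11*x_1 + 11/2*x_2**3 - 91/22*x_2
  leading term x_1: subtract (-5/44)·f_1 from 5/11*x_1 + 11/2*x_2**3 - 91/22*x_2 → 11/2*x_2**3 - 91/22*x_2 - 15/11
  leading term x_2**3: subtract (-x_2)·h_4 from 11/2*x_2**3 - 91/22*x_2 - 15/11 → 3*x_2**2 - 18/11*x_2 - 15/11
  leading term x_2**2: subtract (-6/11)·h_4 from 3*x_2**2 - 18/11*x_2 - 15/11 → 0
  remainder 0.

S(f_3,h_4): leading monomials are coprime, so the S-polynomial reduces to 0 (Buchberger's first criterion).
S(f_1,h_5): leading monomials are coprime, so the S-polynomial reduces to 0 (Buchberger's first criterion).
S(f_2,h_5): lcm = x_1*x_2. S = -1/2*x_1 + 11/2*x_2**2 - 7.
  leading term x_1: subtract (1/8)·f_1 from -1/2*x_1 + 11/2*x_2**2 - 7 → 11/2*x_2**2 - 11/2
  leading term x_2**2: subtract (-1)·h_4 from 11/2*x_2**2 - 11/2 → 3*x_2 - 3
  leading term x_2: subtract (-15/8)·h_5 from 3*x_2 - 3 → 0
  remainder 0.

S(f_3,h_5): leading monomials are coprime, so the S-polynomial reduces to 0 (Buchberger's first criterion).
S(h_4,h_5): lcm = x_2**2. S = 5/11*x_2 - 5/11.
  leading term x_2: subtract (-25/88)·h_5 from 5/11*x_2 - 5/11 → 0
  remainder 0.

Every S-polynomial of the final basis reduces to 0, so we have a Gröbner basis.
Inter-reduce: drop elements whose leading term is divisible by another's, tail-reduce, and make monic.
Reduced Gröbner basis: {x_1 + 3, x_2 - 1}.

From the last basis element, x_2 - 1 = 0, so x_2 takes values in {1}. Each choice, substituted upward through the basis, yields the corresponding point(s) of the solution set.
  x_2 = 1: the earlier basis element becomes x_1 + 3 = 0, giving x_1 = -3 — point (-3, 1).
Each listed point satisfies every original equation (direct substitution).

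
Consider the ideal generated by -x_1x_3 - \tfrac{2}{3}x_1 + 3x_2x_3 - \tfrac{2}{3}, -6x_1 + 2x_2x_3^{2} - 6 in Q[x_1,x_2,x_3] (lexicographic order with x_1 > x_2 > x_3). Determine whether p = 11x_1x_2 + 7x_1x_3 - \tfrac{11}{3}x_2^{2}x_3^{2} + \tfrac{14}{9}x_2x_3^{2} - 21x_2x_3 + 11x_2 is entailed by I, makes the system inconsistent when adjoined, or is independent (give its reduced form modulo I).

11x_1x_2 + 7x_1x_3 - \tfrac{11}{3}x_2^{2}x_3^{2} + \tfrac{14}{9}x_2x_3^{2} - 21x_2x_3 + 11x_2 lies in I (it reduces to 0).

First compute the reduced Gröbner basis of I by Buchberger's algorithm.
f_1 = -x_1x_3 - \tfrac{2}{3}x_1 + 3x_2x_3 - \tfrac{2}{3}, LT = x_1x_3.
f_2 = -6x_1 + 2x_2x_3^{2} - 6, LT = x_1.

S(f_1,f_2): lcm = x_1x_3. S = \tfrac{2}{3}x_1 + \tfrac{1}{3}x_2x_3^{3} - 3x_2x_3 - x_3 + \tfrac{2}{3}.
  reduce S modulo (f_1, f_2):
  remainder \tfrac{1}{3}x_2x_3^{3} + \tfrac{2}{9}x_2x_3^{2} - 3x_2x_3 - x_3 ≠ 0; add h_3 = \tfrac{1}{3}x_2x_3^{3} + \tfrac{2}{9}x_2x_3^{2} - 3x_2x_3 - x_3 to the basis.

The other S-polynomials (S(f_1,h_3), S(f_2,h_3)) all reduce to 0 modulo the current basis, so we have a Gröbner basis.
Inter-reduce: drop elements whose leading term is divisible by another's, tail-reduce, and make monic.
Reduced Gröbner basis: {x_1 - \tfrac{1}{3}x_2x_3^{2} + 1, x_2x_3^{3} + \tfrac{2}{3}x_2x_3^{2} - 9x_2x_3 - 3x_3}.
Label its elements g_1 = x_1 - \tfrac{1}{3}x_2x_3^{2} + 1, g_2 = x_2x_3^{3} + \tfrac{2}{3}x_2x_3^{2} - 9x_2x_3 - 3x_3.

Reduce p = 11x_1x_2 + 7x_1x_3 - \tfrac{11}{3}x_2^{2}x_3^{2} + \tfrac{14}{9}x_2x_3^{2} - 21x_2x_3 + 11x_2 modulo G:
  leading term x_1x_2: subtract (11x_2)·g_1 from 11x_1x_2 + 7x_1x_3 - \tfrac{11}{3}x_2^{2}x_3^{2} + \tfrac{14}{9}x_2x_3^{2} - 21x_2x_3 + 11x_2 → 7x_1x_3 + \tfrac{14}{9}x_2x_3^{2} - 21x_2x_3
  leading term x_1x_3: subtract (7x_3)·g_1 from 7x_1x_3 + \tfrac{14}{9}x_2x_3^{2} - 21x_2x_3 → \tfrac{7}{3}x_2x_3^{3} + \tfrac{14}{9}x_2x_3^{2} - 21x_2x_3 - 7x_3
  leading term x_2x_3^{3}: subtract (\tfrac{7}{3})·g_2 from \tfrac{7}{3}x_2x_3^{3} + \tfrac{14}{9}x_2x_3^{2} - 21x_2x_3 - 7x_3 → 0
  normal form = 0.
Since the normal form is 0, p ∈ I.

The remainder on division by a Gröbner basis is unique — it is the normal form.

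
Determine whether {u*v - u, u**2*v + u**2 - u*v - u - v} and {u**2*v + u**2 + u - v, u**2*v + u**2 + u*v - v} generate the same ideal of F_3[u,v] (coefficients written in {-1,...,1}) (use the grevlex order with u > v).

Equality of ideals is decidable: compute both reduced Gröbner bases (unique for the ordering) and check whether they agree.
Buchberger on the first generating set:
f_1 = u*v - u, LT = u*v.
f_2 = u**2*v + u**2 - u*v - u - v, LT = u**2*v.

S(f_1,f_2): lcm = u**2*v. S = u**2 + u*v + u + v.
  leading term u**2: no divisor's leading term divides it; move u**2 to the remainder.
  leading term u*v: subtract (1)·f_1 from u*v + u + v → -u + v
  leading term u: no divisor's leading term divides it; move -u to the remainder.
  leading term v: no divisor's leading term divides it; move v to the remainder.
  remainder u**2 - u + v ≠ 0; add g_3 = u**2 - u + v to the basis.

S(f_1,g_3): lcm = u**2*v. S = -u**2 + u*v - v**2.
  leading term u**2: subtract (-1)·g_3 from -u**2 + u*v - v**2 → u*v - v**2 - u + v
  leading term u*v: subtract (1)·f_1 from u*v - v**2 - u + v → -v**2 + v
  leading term v**2: no divisor's leading term divides it; move -v**2 to the remainder.
  leading term v: no divisor's leading term divides it; move v to the remainder.
  remainder -v**2 + v ≠ 0; add g_4 = -v**2 + v to the basis.

The other S-polynomials (S(f_2,g_3), S(f_1,g_4), S(f_2,g_4), S(g_3,g_4)) all reduce to 0 modulo the current basis, so we have a Gröbner basis.
Inter-reduce: drop elements whose leading term is divisible by another's, tail-reduce, and make monic.
Reduced Gröbner basis: {u**2 - u + v, u*v - u, v**2 - v}.

Buchberger on the second generating set:
h_1 = u**2*v + u**2 + u - v, LT = u**2*v.
h_2 = u**2*v + u**2 + u*v - v, LT = u**2*v.

S(h_1,h_2): lcm = u**2*v. S = -u*v + u.
  leading term u*v: no divisor's leading term divides it; move -u*v to the remainder.
  leading term u: no divisor's leading term divides it; move u to the remainder.
  remainder -u*v + u ≠ 0; add k_3 = -u*v + u to the basis.

S(h_1,k_3): lcm = u**2*v. S = -u**2 + u - v.
  leading term u**2: no divisor's leading term divides it; move -u**2 to the remainder.
  leading term u: no divisor's leading term divides it; move u to the remainder.
  leading term v: no divisor's leading term divides it; move -v to the remainder.
  remainder -u**2 + u - v ≠ 0; add k_4 = -u**2 + u - v to the basis.

S(h_1,k_4): lcm = u**2*v. S = u**2 + u*v - v**2 + u - v.
  leading term u**2: subtract (-1)·k_4 from u**2 + u*v - v**2 + u - v → u*v - v**2 - u + v
  leading term u*v: subtract (-1)·k_3 from u*v - v**2 - u + v → -v**2 + v
  leading term v**2: no divisor's leading term divides it; move -v**2 to the remainder.
  leading term v: no divisor's leading term divides it; move v to the remainder.
  remainder -v**2 + v ≠ 0; add k_5 = -v**2 + v to the basis.

The other S-polynomials (S(h_2,k_3), S(h_2,k_4), S(k_3,k_4), S(h_1,k_5), S(h_2,k_5), S(k_3,k_5), S(k_4,k_5)) all reduce to 0 modulo the current basis, so we have a Gröbner basis.
Inter-reduce: drop elements whose leading term is divisible by another's, tail-reduce, and make monic.
Reduced Gröbner basis: {u**2 - u + v, u*v - u, v**2 - v}.

The two bases agree; hence the ideals are identical.

Yes, the ideals are equal.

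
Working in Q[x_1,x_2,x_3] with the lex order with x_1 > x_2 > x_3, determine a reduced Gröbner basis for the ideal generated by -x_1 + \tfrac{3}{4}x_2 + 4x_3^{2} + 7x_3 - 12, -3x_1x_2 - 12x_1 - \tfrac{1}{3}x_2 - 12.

f_1 = -x_1 + \tfrac{3}{4}x_2 + 4x_3^{2} + 7x_3 - 12, LT = x_1.
f_2 = -3x_1x_2 - 12x_1 - \tfrac{1}{3}x_2 - 12, LT = x_1x_2.

S(f_1,f_2): lcm = x_1x_2. S = -4x_1 - \tfrac{3}{4}x_2^{2} - 4x_2x_3^{2} - 7x_2x_3 + \tfrac{107}{9}x_2 - 4.
  leading term x_1: subtract (4)·f_1 from -4x_1 - \tfrac{3}{4}x_2^{2} - 4x_2x_3^{2} - 7x_2x_3 + \tfrac{107}{9}x_2 - 4 → -\tfrac{3}{4}x_2^{2} - 4x_2x_3^{2} - 7x_2x_3 + \tfrac{80}{9}x_2 - 16x_3^{2} - 28x_3 + 44
  leading term x_2^{2}: no divisor's leading term divides it; move -\tfrac{3}{4}x_2^{2} to the remainder.
  leading term x_2x_3^{2}: no divisor's leading term divides it; move -4x_2x_3^{2} to the remainder.
  leading term x_2x_3: no divisor's leading term divides it; move -7x_2x_3 to the remainder.
  leading term x_2: no divisor's leading term divides it; move \tfrac{80}{9}x_2 to the remainder.
  leading term x_3^{2}: no divisor's leading term divides it; move -16x_3^{2} to the remainder.
  leading term x_3: no divisor's leading term divides it; move -28x_3 to the remainder.
  leading term 1: no divisor's leading term divides it; move 44 to the remainder.
  remainder -\tfrac{3}{4}x_2^{2} - 4x_2x_3^{2} - 7x_2x_3 + \tfrac{80}{9}x_2 - 16x_3^{2} - 28x_3 + 44 ≠ 0; add g_3 = -\tfrac{3}{4}x_2^{2} - 4x_2x_3^{2} - 7x_2x_3 + \tfrac{80}{9}x_2 - 16x_3^{2} - 28x_3 + 44 to the basis.

S(f_1,g_3): leading monomials are coprime, so the S-polynomial reduces to 0 (Buchberger's first criterion).
S(f_2,g_3): lcm = x_1x_2^{2}. S = -\tfrac{16}{3}x_1x_2x_3^{2} - \tfrac{28}{3}x_1x_2x_3 + \tfrac{428}{27}x_1x_2 - \tfrac{64}{3}x_1x_3^{2} - \tfrac{112}{3}x_1x_3 + \tfrac{176}{3}x_1 + \tfrac{1}{9}x_2^{2} + 4x_2.
  leading term x_1x_2x_3^{2}: subtract (\tfrac{16}{3}x_2x_3^{2})·f_1 from -\tfrac{16}{3}x_1x_2x_3^{2} - \tfrac{28}{3}x_1x_2x_3 + \tfrac{428}{27}x_1x_2 - \tfrac{64}{3}x_1x_3^{2} - \tfrac{112}{3}x_1x_3 + \tfrac{176}{3}x_1 + \tfrac{1}{9}x_2^{2} + 4x_2 → -\tfrac{28}{3}x_1x_2x_3 + \tfrac{428}{27}x_1x_2 - \tfrac{64}{3}x_1x_3^{2} - \tfrac{112}{3}x_1x_3 + \tfrac{176}{3}x_1 - 4x_2^{2}x_3^{2} + \tfrac{1}{9}x_2^{2} - \tfrac{64}{3}x_2x_3^{4} - \tfrac{112}{3}x_2x_3^{3} + 64x_2x_3^{2} + 4x_2
  leading term x_1x_2x_3: subtract (\tfrac{28}{3}x_2x_3)·f_1 from -\tfrac{28}{3}x_1x_2x_3 + \tfrac{428}{27}x_1x_2 - \tfrac{64}{3}x_1x_3^{2} - \tfrac{112}{3}x_1x_3 + \tfrac{176}{3}x_1 - 4x_2^{2}x_3^{2} + \tfrac{1}{9}x_2^{2} - \tfrac{64}{3}x_2x_3^{4} - \tfrac{112}{3}x_2x_3^{3} + 64x_2x_3^{2} + 4x_2 → \tfrac{428}{27}x_1x_2 - \tfrac{64}{3}x_1x_3^{2} - \tfrac{112}{3}x_1x_3 + \tfrac{176}{3}x_1 - 4x_2^{2}x_3^{2} - 7x_2^{2}x_3 + \tfrac{1}{9}x_2^{2} - \tfrac{64}{3}x_2x_3^{4} - \tfrac{224}{3}x_2x_3^{3} - \tfrac{4}{3}x_2x_3^{2} + 112x_2x_3 + 4x_2
  leading term x_1x_2: subtract (-\tfrac{428}{27}x_2)·f_1 from \tfrac{428}{27}x_1x_2 - \tfrac{64}{3}x_1x_3^{2} - \tfrac{112}{3}x_1x_3 + \tfrac{176}{3}x_1 - 4x_2^{2}x_3^{2} - 7x_2^{2}x_3 + \tfrac{1}{9}x_2^{2} - \tfrac{64}{3}x_2x_3^{4} - \tfrac{224}{3}x_2x_3^{3} - \tfrac{4}{3}x_2x_3^{2} + 112x_2x_3 + 4x_2 → -\tfrac{64}{3}x_1x_3^{2} - \tfrac{112}{3}x_1x_3 + \tfrac{176}{3}x_1 - 4x_2^{2}x_3^{2} - 7x_2^{2}x_3 + 12x_2^{2} - \tfrac{64}{3}x_2x_3^{4} - \tfrac{224}{3}x_2x_3^{3} + \tfrac{1676}{27}x_2x_3^{2} + \tfrac{6020}{27}x_2x_3 - \tfrac{1676}{9}x_2
  leading term x_1x_3^{2}: subtract (\tfrac{64}{3}x_3^{2})·f_1 from -\tfrac{64}{3}x_1x_3^{2} - \tfrac{112}{3}x_1x_3 + \tfrac{176}{3}x_1 - 4x_2^{2}x_3^{2} - 7x_2^{2}x_3 + 12x_2^{2} - \tfrac{64}{3}x_2x_3^{4} - \tfrac{224}{3}x_2x_3^{3} + \tfrac{1676}{27}x_2x_3^{2} + \tfrac{6020}{27}x_2x_3 - \tfrac{1676}{9}x_2 → -\tfrac{112}{3}x_1x_3 + \tfrac{176}{3}x_1 - 4x_2^{2}x_3^{2} - 7x_2^{2}x_3 + 12x_2^{2} - \tfrac{64}{3}x_2x_3^{4} - \tfrac{224}{3}x_2x_3^{3} + \tfrac{1244}{27}x_2x_3^{2} + \tfrac{6020}{27}x_2x_3 - \tfrac{1676}{9}x_2 - \tfrac{256}{3}x_3^{4} - \tfrac{448}{3}x_3^{3} + 256x_3^{2}
  leading term x_1x_3: subtract (\tfrac{112}{3}x_3)·f_1 from -\tfrac{112}{3}x_1x_3 + \tfrac{176}{3}x_1 - 4x_2^{2}x_3^{2} - 7x_2^{2}x_3 + 12x_2^{2} - \tfrac{64}{3}x_2x_3^{4} - \tfrac{224}{3}x_2x_3^{3} + \tfrac{1244}{27}x_2x_3^{2} + \tfrac{6020}{27}x_2x_3 - \tfrac{1676}{9}x_2 - \tfrac{256}{3}x_3^{4} - \tfrac{448}{3}x_3^{3} + 256x_3^{2} → \tfrac{176}{3}x_1 - 4x_2^{2}x_3^{2} - 7x_2^{2}x_3 + 12x_2^{2} - \tfrac{64}{3}x_2x_3^{4} - \tfrac{224}{3}x_2x_3^{3} + \tfrac{1244}{27}x_2x_3^{2} + \tfrac{5264}{27}x_2x_3 - \tfrac{1676}{9}x_2 - \tfrac{256}{3}x_3^{4} - \tfrac{896}{3}x_3^{3} - \tfrac{16}{3}x_3^{2} + 448x_3
  leading term x_1: subtract (-\tfrac{176}{3})·f_1 from \tfrac{176}{3}x_1 - 4x_2^{2}x_3^{2} - 7x_2^{2}x_3 + 12x_2^{2} - \tfrac{64}{3}x_2x_3^{4} - \tfrac{224}{3}x_2x_3^{3} + \tfrac{1244}{27}x_2x_3^{2} + \tfrac{5264}{27}x_2x_3 - \tfrac{1676}{9}x_2 - \tfrac{256}{3}x_3^{4} - \tfrac{896}{3}x_3^{3} - \tfrac{16}{3}x_3^{2} + 448x_3 → -4x_2^{2}x_3^{2} - 7x_2^{2}x_3 + 12x_2^{2} - \tfrac{64}{3}x_2x_3^{4} - \tfrac{224}{3}x_2x_3^{3} + \tfrac{1244}{27}x_2x_3^{2} + \tfrac{5264}{27}x_2x_3 - \tfrac{1280}{9}x_2 - \tfrac{256}{3}x_3^{4} - \tfrac{896}{3}x_3^{3} + \tfrac{688}{3}x_3^{2} + \tfrac{2576}{3}x_3 - 704
  leading term x_2^{2}x_3^{2}: subtract (\tfrac{16}{3}x_3^{2})·g_3 from -4x_2^{2}x_3^{2} - 7x_2^{2}x_3 + 12x_2^{2} - \tfrac{64}{3}x_2x_3^{4} - \tfrac{224}{3}x_2x_3^{3} + \tfrac{1244}{27}x_2x_3^{2} + \tfrac{5264}{27}x_2x_3 - \tfrac{1280}{9}x_2 - \tfrac{256}{3}x_3^{4} - \tfrac{896}{3}x_3^{3} + \tfrac{688}{3}x_3^{2} + \tfrac{2576}{3}x_3 - 704 → -7x_2^{2}x_3 + 12x_2^{2} - \tfrac{112}{3}x_2x_3^{3} - \tfrac{4}{3}x_2x_3^{2} + \tfrac{5264}{27}x_2x_3 - \tfrac{1280}{9}x_2 - \tfrac{448}{3}x_3^{3} - \tfrac{16}{3}x_3^{2} + \tfrac{2576}{3}x_3 - 704
  leading term x_2^{2}x_3: subtract (\tfrac{28}{3}x_3)·g_3 from -7x_2^{2}x_3 + 12x_2^{2} - \tfrac{112}{3}x_2x_3^{3} - \tfrac{4}{3}x_2x_3^{2} + \tfrac{5264}{27}x_2x_3 - \tfrac{1280}{9}x_2 - \tfrac{448}{3}x_3^{3} - \tfrac{16}{3}x_3^{2} + \tfrac{2576}{3}x_3 - 704 → 12x_2^{2} + 64x_2x_3^{2} + 112x_2x_3 - \tfrac{1280}{9}x_2 + 256x_3^{2} + 448x_3 - 704
  leading term x_2^{2}: subtract (-16)·g_3 from 12x_2^{2} + 64x_2x_3^{2} + 112x_2x_3 - \tfrac{1280}{9}x_2 + 256x_3^{2} + 448x_3 - 704 → 0
  remainder 0.

Every S-polynomial of the final basis reduces to 0, so we have a Gröbner basis.
Inter-reduce: drop elements whose leading term is divisible by another's, tail-reduce, and make monic.

G = {x_1 - \tfrac{3}{4}x_2 - 4x_3^{2} - 7x_3 + 12, x_2^{2} + \tfrac{16}{3}x_2x_3^{2} + \tfrac{28}{3}x_2x_3 - \tfrac{320}{27}x_2 + \tfrac{64}{3}x_3^{2} + \tfrac{112}{3}x_3 - \tfrac{176}{3}}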